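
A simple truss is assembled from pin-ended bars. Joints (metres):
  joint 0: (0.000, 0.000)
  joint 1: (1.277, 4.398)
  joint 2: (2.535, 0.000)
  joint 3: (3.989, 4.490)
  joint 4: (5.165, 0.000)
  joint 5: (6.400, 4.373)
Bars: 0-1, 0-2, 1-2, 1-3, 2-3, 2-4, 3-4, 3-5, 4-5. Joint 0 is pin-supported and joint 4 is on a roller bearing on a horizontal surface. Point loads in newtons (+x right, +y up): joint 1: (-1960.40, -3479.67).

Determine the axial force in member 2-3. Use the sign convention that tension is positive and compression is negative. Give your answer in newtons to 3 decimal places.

N=6 nodes, M=9 members, R=3 reactions → 2N=12, M+R=12
member 0 (0-1): L=4.5796, (cx,cy)=(0.2788,0.9603)
member 1 (0-2): L=2.5350, (cx,cy)=(1.0000,0.0000)
member 2 (1-2): L=4.5744, (cx,cy)=(0.2750,-0.9614)
member 3 (1-3): L=2.7136, (cx,cy)=(0.9994,0.0339)
member 4 (2-3): L=4.7196, (cx,cy)=(0.3081,0.9514)
member 5 (2-4): L=2.6300, (cx,cy)=(1.0000,0.0000)
member 6 (3-4): L=4.6415, (cx,cy)=(0.2534,-0.9674)
member 7 (3-5): L=2.4138, (cx,cy)=(0.9988,-0.0485)
member 8 (4-5): L=4.5440, (cx,cy)=(0.2718,0.9624)
solve A·x = −loads:
  F[0-1] = -4465.7607 N (compression)
  F[0-2] = -715.1553 N (compression)
  F[1-2] = +858.3127 N (tension)
  F[1-3] = +479.3865 N (tension)
  F[2-3] = -867.4076 N (compression)
  F[2-4] = -211.8802 N (compression)
  F[3-4] = +836.2514 N (tension)
  F[3-5] = -0.0000 N (tension)
  F[4-5] = +0.0000 N (tension)
  Rx@0 = +1960.4000 N
  Ry@0 = +4288.6343 N
  Ry@4 = -808.9643 N

-867.408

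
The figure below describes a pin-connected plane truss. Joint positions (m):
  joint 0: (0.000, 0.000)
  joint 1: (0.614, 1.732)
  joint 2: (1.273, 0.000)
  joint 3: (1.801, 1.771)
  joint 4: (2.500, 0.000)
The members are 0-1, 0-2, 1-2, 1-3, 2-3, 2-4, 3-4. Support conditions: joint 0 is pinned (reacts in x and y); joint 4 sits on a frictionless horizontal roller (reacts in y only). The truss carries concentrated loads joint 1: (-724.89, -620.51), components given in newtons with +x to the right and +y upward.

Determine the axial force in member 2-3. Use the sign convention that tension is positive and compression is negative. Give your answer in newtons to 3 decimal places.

N=5 nodes, M=7 members, R=3 reactions → 2N=10, M+R=10
member 0 (0-1): L=1.8376, (cx,cy)=(0.3341,0.9425)
member 1 (0-2): L=1.2730, (cx,cy)=(1.0000,0.0000)
member 2 (1-2): L=1.8531, (cx,cy)=(0.3556,-0.9346)
member 3 (1-3): L=1.1876, (cx,cy)=(0.9995,0.0328)
member 4 (2-3): L=1.8480, (cx,cy)=(0.2857,0.9583)
member 5 (2-4): L=1.2270, (cx,cy)=(1.0000,0.0000)
member 6 (3-4): L=1.9040, (cx,cy)=(0.3671,-0.9302)
solve A·x = −loads:
  F[0-1] = -1029.4838 N (compression)
  F[0-2] = -380.9094 N (compression)
  F[1-2] = +382.8756 N (tension)
  F[1-3] = +244.8857 N (tension)
  F[2-3] = -373.4134 N (compression)
  F[2-4] = -138.0659 N (compression)
  F[3-4] = +376.0676 N (tension)
  Rx@0 = +724.8900 N
  Ry@0 = +970.3165 N
  Ry@4 = -349.8065 N

-373.413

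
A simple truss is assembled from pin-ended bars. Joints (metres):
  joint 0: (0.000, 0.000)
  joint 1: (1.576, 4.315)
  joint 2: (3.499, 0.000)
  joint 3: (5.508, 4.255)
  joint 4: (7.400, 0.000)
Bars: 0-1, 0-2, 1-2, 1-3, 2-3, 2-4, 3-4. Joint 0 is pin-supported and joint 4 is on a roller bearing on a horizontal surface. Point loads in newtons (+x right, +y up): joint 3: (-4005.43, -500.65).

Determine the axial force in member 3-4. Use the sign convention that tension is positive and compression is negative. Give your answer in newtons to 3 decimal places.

N=5 nodes, M=7 members, R=3 reactions → 2N=10, M+R=10
member 0 (0-1): L=4.5938, (cx,cy)=(0.3431,0.9393)
member 1 (0-2): L=3.4990, (cx,cy)=(1.0000,0.0000)
member 2 (1-2): L=4.7241, (cx,cy)=(0.4071,-0.9134)
member 3 (1-3): L=3.9325, (cx,cy)=(0.9999,-0.0153)
member 4 (2-3): L=4.7054, (cx,cy)=(0.4270,0.9043)
member 5 (2-4): L=3.9010, (cx,cy)=(1.0000,0.0000)
member 6 (3-4): L=4.6567, (cx,cy)=(0.4063,-0.9137)
solve A·x = −loads:
  F[0-1] = -2588.2059 N (compression)
  F[0-2] = -3117.4914 N (compression)
  F[1-2] = +2694.7801 N (tension)
  F[1-3] = -1985.1105 N (compression)
  F[2-3] = -2721.9793 N (compression)
  F[2-4] = -858.3927 N (compression)
  F[3-4] = +2112.7179 N (tension)
  Rx@0 = +4005.4300 N
  Ry@0 = +2431.1263 N
  Ry@4 = -1930.4763 N

2112.718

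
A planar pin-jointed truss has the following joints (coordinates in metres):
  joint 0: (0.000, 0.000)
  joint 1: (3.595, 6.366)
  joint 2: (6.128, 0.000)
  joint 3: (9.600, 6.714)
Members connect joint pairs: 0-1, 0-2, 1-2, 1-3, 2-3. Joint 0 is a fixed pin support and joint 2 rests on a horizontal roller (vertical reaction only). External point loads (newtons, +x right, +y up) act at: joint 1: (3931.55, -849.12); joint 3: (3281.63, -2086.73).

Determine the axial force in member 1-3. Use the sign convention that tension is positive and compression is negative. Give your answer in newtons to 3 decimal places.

4503.002

N=4 nodes, M=5 members, R=3 reactions → 2N=8, M+R=8
member 0 (0-1): L=7.3109, (cx,cy)=(0.4917,0.8707)
member 1 (0-2): L=6.1280, (cx,cy)=(1.0000,0.0000)
member 2 (1-2): L=6.8514, (cx,cy)=(0.3697,-0.9291)
member 3 (1-3): L=6.0151, (cx,cy)=(0.9983,0.0579)
member 4 (2-3): L=7.5586, (cx,cy)=(0.4593,0.8883)
solve A·x = −loads:
  F[0-1] = +9774.3482 N (tension)
  F[0-2] = +2406.8573 N (tension)
  F[1-2] = -9793.4737 N (compression)
  F[1-3] = +4503.0018 N (tension)
  F[2-3] = -2642.5295 N (compression)
  Rx@0 = -7213.1800 N
  Ry@0 = -8511.0014 N
  Ry@2 = +11446.8514 N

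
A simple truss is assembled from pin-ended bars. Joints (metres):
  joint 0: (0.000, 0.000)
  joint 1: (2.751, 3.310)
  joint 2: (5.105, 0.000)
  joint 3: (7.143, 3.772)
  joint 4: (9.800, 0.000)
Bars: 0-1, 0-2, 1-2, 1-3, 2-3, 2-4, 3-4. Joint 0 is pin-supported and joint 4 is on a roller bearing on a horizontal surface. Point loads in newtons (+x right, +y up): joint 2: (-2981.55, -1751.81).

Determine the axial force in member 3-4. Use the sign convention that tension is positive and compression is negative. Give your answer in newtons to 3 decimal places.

N=5 nodes, M=7 members, R=3 reactions → 2N=10, M+R=10
member 0 (0-1): L=4.3040, (cx,cy)=(0.6392,0.7691)
member 1 (0-2): L=5.1050, (cx,cy)=(1.0000,0.0000)
member 2 (1-2): L=4.0617, (cx,cy)=(0.5796,-0.8149)
member 3 (1-3): L=4.4162, (cx,cy)=(0.9945,0.1046)
member 4 (2-3): L=4.2874, (cx,cy)=(0.4754,0.8798)
member 5 (2-4): L=4.6950, (cx,cy)=(1.0000,0.0000)
member 6 (3-4): L=4.6139, (cx,cy)=(0.5759,-0.8175)
solve A·x = −loads:
  F[0-1] = -1091.2823 N (compression)
  F[0-2] = -2284.0261 N (compression)
  F[1-2] = +874.4054 N (tension)
  F[1-3] = -1210.9390 N (compression)
  F[2-3] = +1181.2182 N (tension)
  F[2-4] = +642.8010 N (tension)
  F[3-4] = -1116.2171 N (compression)
  Rx@0 = +2981.5500 N
  Ry@0 = +839.2600 N
  Ry@4 = +912.5500 N

-1116.217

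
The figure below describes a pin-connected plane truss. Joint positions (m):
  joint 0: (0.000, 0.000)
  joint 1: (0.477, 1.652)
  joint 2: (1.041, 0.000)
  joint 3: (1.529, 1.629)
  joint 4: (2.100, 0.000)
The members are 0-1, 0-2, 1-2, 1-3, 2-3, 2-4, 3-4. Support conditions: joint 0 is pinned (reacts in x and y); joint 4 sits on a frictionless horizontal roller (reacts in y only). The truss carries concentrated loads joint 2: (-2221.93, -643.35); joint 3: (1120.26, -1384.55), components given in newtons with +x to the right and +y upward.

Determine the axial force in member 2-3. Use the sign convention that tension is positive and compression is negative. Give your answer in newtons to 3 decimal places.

849.518

N=5 nodes, M=7 members, R=3 reactions → 2N=10, M+R=10
member 0 (0-1): L=1.7195, (cx,cy)=(0.2774,0.9608)
member 1 (0-2): L=1.0410, (cx,cy)=(1.0000,0.0000)
member 2 (1-2): L=1.7456, (cx,cy)=(0.3231,-0.9464)
member 3 (1-3): L=1.0523, (cx,cy)=(0.9998,-0.0219)
member 4 (2-3): L=1.7005, (cx,cy)=(0.2870,0.9579)
member 5 (2-4): L=1.0590, (cx,cy)=(1.0000,0.0000)
member 6 (3-4): L=1.7262, (cx,cy)=(0.3308,-0.9437)
solve A·x = −loads:
  F[0-1] = +174.9710 N (tension)
  F[0-2] = -1150.2084 N (compression)
  F[1-2] = -180.0962 N (compression)
  F[1-3] = +106.7519 N (tension)
  F[2-3] = +849.5183 N (tension)
  F[2-4] = +769.7472 N (tension)
  F[3-4] = -2327.0030 N (compression)
  Rx@0 = +1101.6700 N
  Ry@0 = -168.1037 N
  Ry@4 = +2196.0037 N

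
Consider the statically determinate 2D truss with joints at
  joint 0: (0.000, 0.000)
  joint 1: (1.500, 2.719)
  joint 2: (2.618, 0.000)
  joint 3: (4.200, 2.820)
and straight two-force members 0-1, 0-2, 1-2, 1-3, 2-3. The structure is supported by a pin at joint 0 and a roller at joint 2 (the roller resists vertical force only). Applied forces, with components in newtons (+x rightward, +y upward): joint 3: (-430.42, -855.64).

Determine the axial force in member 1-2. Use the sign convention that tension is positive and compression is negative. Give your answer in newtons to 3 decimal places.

N=4 nodes, M=5 members, R=3 reactions → 2N=8, M+R=8
member 0 (0-1): L=3.1053, (cx,cy)=(0.4830,0.8756)
member 1 (0-2): L=2.6180, (cx,cy)=(1.0000,0.0000)
member 2 (1-2): L=2.9399, (cx,cy)=(0.3803,-0.9249)
member 3 (1-3): L=2.7019, (cx,cy)=(0.9993,0.0374)
member 4 (2-3): L=3.2334, (cx,cy)=(0.4893,0.8721)
solve A·x = −loads:
  F[0-1] = +61.0031 N (tension)
  F[0-2] = -459.8871 N (compression)
  F[1-2] = -55.7046 N (compression)
  F[1-3] = +50.6863 N (tension)
  F[2-3] = -983.2573 N (compression)
  Rx@0 = +430.4200 N
  Ry@0 = -53.4141 N
  Ry@2 = +909.0541 N

-55.705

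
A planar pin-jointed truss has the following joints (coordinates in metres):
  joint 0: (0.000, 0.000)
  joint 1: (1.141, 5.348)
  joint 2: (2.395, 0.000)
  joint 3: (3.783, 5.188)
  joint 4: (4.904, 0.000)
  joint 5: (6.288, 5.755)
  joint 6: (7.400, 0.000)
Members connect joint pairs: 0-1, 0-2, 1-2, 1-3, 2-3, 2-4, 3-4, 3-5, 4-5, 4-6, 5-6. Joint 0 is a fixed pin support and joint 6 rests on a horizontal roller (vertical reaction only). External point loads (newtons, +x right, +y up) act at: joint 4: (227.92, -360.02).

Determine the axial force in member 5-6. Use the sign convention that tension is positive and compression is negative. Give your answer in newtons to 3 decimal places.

-242.999

N=7 nodes, M=11 members, R=3 reactions → 2N=14, M+R=14
member 0 (0-1): L=5.4684, (cx,cy)=(0.2087,0.9780)
member 1 (0-2): L=2.3950, (cx,cy)=(1.0000,0.0000)
member 2 (1-2): L=5.4931, (cx,cy)=(0.2283,-0.9736)
member 3 (1-3): L=2.6468, (cx,cy)=(0.9982,-0.0604)
member 4 (2-3): L=5.3705, (cx,cy)=(0.2585,0.9660)
member 5 (2-4): L=2.5090, (cx,cy)=(1.0000,0.0000)
member 6 (3-4): L=5.3077, (cx,cy)=(0.2112,-0.9774)
member 7 (3-5): L=2.5684, (cx,cy)=(0.9753,0.2208)
member 8 (4-5): L=5.9191, (cx,cy)=(0.2338,0.9723)
member 9 (4-6): L=2.4960, (cx,cy)=(1.0000,0.0000)
member 10 (5-6): L=5.8614, (cx,cy)=(0.1897,-0.9818)
solve A·x = −loads:
  F[0-1] = -124.1668 N (compression)
  F[0-2] = +253.8280 N (tension)
  F[1-2] = +128.1588 N (tension)
  F[1-3] = -55.2662 N (compression)
  F[2-3] = -129.1630 N (compression)
  F[2-4] = +316.4674 N (tension)
  F[3-4] = +98.8945 N (tension)
  F[3-5] = -112.2024 N (compression)
  F[4-5] = +270.8647 N (tension)
  F[4-6] = +46.1004 N (tension)
  F[5-6] = -242.9993 N (compression)
  Rx@0 = -227.9200 N
  Ry@0 = +121.4338 N
  Ry@6 = +238.5862 N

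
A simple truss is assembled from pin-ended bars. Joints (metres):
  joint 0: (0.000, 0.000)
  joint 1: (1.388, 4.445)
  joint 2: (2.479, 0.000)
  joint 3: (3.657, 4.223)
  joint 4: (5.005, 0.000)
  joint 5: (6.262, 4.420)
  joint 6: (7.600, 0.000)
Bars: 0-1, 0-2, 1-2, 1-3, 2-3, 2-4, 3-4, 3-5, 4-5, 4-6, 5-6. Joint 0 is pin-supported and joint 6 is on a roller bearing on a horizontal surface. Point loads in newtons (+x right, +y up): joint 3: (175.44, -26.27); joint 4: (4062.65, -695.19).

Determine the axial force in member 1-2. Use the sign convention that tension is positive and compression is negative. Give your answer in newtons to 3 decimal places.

N=7 nodes, M=11 members, R=3 reactions → 2N=14, M+R=14
member 0 (0-1): L=4.6567, (cx,cy)=(0.2981,0.9545)
member 1 (0-2): L=2.4790, (cx,cy)=(1.0000,0.0000)
member 2 (1-2): L=4.5769, (cx,cy)=(0.2384,-0.9712)
member 3 (1-3): L=2.2798, (cx,cy)=(0.9952,-0.0974)
member 4 (2-3): L=4.3842, (cx,cy)=(0.2687,0.9632)
member 5 (2-4): L=2.5260, (cx,cy)=(1.0000,0.0000)
member 6 (3-4): L=4.4329, (cx,cy)=(0.3041,-0.9526)
member 7 (3-5): L=2.6124, (cx,cy)=(0.9972,0.0754)
member 8 (4-5): L=4.5953, (cx,cy)=(0.2735,0.9619)
member 9 (4-6): L=2.5950, (cx,cy)=(1.0000,0.0000)
member 10 (5-6): L=4.6181, (cx,cy)=(0.2897,-0.9571)
solve A·x = −loads:
  F[0-1] = -160.8258 N (compression)
  F[0-2] = +4286.0269 N (tension)
  F[1-2] = +166.9096 N (tension)
  F[1-3] = -88.1419 N (compression)
  F[2-3] = -168.2868 N (compression)
  F[2-4] = +4371.0301 N (tension)
  F[3-4] = +106.5194 N (tension)
  F[3-5] = -341.7444 N (compression)
  F[4-5] = +617.2572 N (tension)
  F[4-6] = +171.9253 N (tension)
  F[5-6] = -593.3964 N (compression)
  Rx@0 = -4238.0900 N
  Ry@0 = +153.5155 N
  Ry@6 = +567.9445 N

166.910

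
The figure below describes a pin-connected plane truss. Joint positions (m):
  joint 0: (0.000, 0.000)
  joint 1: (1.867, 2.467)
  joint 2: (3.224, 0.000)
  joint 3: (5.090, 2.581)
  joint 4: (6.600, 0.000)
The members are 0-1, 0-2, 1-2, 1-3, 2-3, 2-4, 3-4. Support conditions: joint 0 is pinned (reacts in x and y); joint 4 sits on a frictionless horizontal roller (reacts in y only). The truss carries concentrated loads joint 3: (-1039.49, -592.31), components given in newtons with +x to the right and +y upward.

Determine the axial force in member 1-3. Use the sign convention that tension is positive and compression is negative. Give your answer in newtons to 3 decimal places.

-695.251

N=5 nodes, M=7 members, R=3 reactions → 2N=10, M+R=10
member 0 (0-1): L=3.0938, (cx,cy)=(0.6035,0.7974)
member 1 (0-2): L=3.2240, (cx,cy)=(1.0000,0.0000)
member 2 (1-2): L=2.8156, (cx,cy)=(0.4820,-0.8762)
member 3 (1-3): L=3.2250, (cx,cy)=(0.9994,0.0353)
member 4 (2-3): L=3.1849, (cx,cy)=(0.5859,0.8104)
member 5 (2-4): L=3.3760, (cx,cy)=(1.0000,0.0000)
member 6 (3-4): L=2.9903, (cx,cy)=(0.5050,-0.8631)
solve A·x = −loads:
  F[0-1] = -679.7356 N (compression)
  F[0-2] = -629.2972 N (compression)
  F[1-2] = +590.5554 N (tension)
  F[1-3] = -695.2512 N (compression)
  F[2-3] = -638.5088 N (compression)
  F[2-4] = +29.4237 N (tension)
  F[3-4] = -58.2679 N (compression)
  Rx@0 = +1039.4900 N
  Ry@0 = +542.0169 N
  Ry@4 = +50.2931 N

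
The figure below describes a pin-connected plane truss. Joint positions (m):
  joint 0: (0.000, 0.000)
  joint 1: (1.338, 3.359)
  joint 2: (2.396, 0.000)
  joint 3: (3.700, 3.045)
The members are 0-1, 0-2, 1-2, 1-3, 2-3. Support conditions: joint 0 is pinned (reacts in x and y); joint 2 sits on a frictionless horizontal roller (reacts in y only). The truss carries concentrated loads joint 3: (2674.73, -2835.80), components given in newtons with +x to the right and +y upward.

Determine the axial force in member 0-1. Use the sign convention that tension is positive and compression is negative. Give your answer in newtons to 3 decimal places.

5320.273

N=4 nodes, M=5 members, R=3 reactions → 2N=8, M+R=8
member 0 (0-1): L=3.6157, (cx,cy)=(0.3701,0.9290)
member 1 (0-2): L=2.3960, (cx,cy)=(1.0000,0.0000)
member 2 (1-2): L=3.5217, (cx,cy)=(0.3004,-0.9538)
member 3 (1-3): L=2.3828, (cx,cy)=(0.9913,-0.1318)
member 4 (2-3): L=3.3125, (cx,cy)=(0.3937,0.9193)
solve A·x = −loads:
  F[0-1] = +5320.2732 N (tension)
  F[0-2] = +705.9357 N (tension)
  F[1-2] = -5694.8223 N (compression)
  F[1-3] = +3712.0312 N (tension)
  F[2-3] = -2552.7569 N (compression)
  Rx@0 = -2674.7300 N
  Ry@0 = -4942.5860 N
  Ry@2 = +7778.3860 N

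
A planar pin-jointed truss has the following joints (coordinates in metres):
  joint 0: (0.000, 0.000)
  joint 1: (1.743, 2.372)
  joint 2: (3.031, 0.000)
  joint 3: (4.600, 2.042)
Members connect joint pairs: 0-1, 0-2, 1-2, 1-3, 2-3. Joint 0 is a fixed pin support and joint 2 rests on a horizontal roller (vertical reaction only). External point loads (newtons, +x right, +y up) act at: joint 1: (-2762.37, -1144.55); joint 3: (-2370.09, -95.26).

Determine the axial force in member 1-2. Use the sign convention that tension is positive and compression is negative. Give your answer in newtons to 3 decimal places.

N=4 nodes, M=5 members, R=3 reactions → 2N=8, M+R=8
member 0 (0-1): L=2.9435, (cx,cy)=(0.5921,0.8058)
member 1 (0-2): L=3.0310, (cx,cy)=(1.0000,0.0000)
member 2 (1-2): L=2.6991, (cx,cy)=(0.4772,-0.8788)
member 3 (1-3): L=2.8760, (cx,cy)=(0.9934,-0.1147)
member 4 (2-3): L=2.5752, (cx,cy)=(0.6093,0.7930)
solve A·x = −loads:
  F[0-1] = -5206.5100 N (compression)
  F[0-2] = -2049.4565 N (compression)
  F[1-2] = +3749.0907 N (tension)
  F[1-3] = -2123.6885 N (compression)
  F[2-3] = -427.4363 N (compression)
  Rx@0 = +5132.4600 N
  Ry@0 = +4195.5734 N
  Ry@2 = -2955.7634 N

3749.091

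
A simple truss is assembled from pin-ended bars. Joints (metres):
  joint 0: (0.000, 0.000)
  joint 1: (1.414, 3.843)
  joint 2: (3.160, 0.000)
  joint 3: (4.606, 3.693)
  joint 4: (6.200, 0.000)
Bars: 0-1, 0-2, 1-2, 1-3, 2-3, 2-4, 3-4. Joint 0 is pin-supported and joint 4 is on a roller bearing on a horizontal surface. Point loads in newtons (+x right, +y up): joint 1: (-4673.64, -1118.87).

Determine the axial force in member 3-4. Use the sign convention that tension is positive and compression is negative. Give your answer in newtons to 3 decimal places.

N=5 nodes, M=7 members, R=3 reactions → 2N=10, M+R=10
member 0 (0-1): L=4.0949, (cx,cy)=(0.3453,0.9385)
member 1 (0-2): L=3.1600, (cx,cy)=(1.0000,0.0000)
member 2 (1-2): L=4.2210, (cx,cy)=(0.4136,-0.9104)
member 3 (1-3): L=3.1955, (cx,cy)=(0.9989,-0.0469)
member 4 (2-3): L=3.9660, (cx,cy)=(0.3646,0.9312)
member 5 (2-4): L=3.0400, (cx,cy)=(1.0000,0.0000)
member 6 (3-4): L=4.0223, (cx,cy)=(0.3963,-0.9181)
solve A·x = −loads:
  F[0-1] = -4007.0780 N (compression)
  F[0-2] = -3289.9590 N (compression)
  F[1-2] = +2791.3818 N (tension)
  F[1-3] = +2137.6818 N (tension)
  F[2-3] = -2729.2534 N (compression)
  F[2-4] = -1140.2424 N (compression)
  F[3-4] = +2877.3046 N (tension)
  Rx@0 = +4673.6400 N
  Ry@0 = +3760.5984 N
  Ry@4 = -2641.7284 N

2877.305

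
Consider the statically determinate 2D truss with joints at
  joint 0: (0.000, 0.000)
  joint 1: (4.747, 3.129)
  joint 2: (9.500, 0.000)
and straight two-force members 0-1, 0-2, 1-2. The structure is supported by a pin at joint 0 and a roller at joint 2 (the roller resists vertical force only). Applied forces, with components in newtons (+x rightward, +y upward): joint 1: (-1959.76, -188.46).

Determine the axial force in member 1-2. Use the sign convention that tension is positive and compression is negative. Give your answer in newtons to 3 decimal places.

N=3 nodes, M=3 members, R=3 reactions → 2N=6, M+R=6
member 0 (0-1): L=5.6855, (cx,cy)=(0.8349,0.5503)
member 1 (0-2): L=9.5000, (cx,cy)=(1.0000,0.0000)
member 2 (1-2): L=5.6905, (cx,cy)=(0.8353,-0.5499)
solve A·x = −loads:
  F[0-1] = -1344.1866 N (compression)
  F[0-2] = -837.4524 N (compression)
  F[1-2] = +1002.6326 N (tension)
  Rx@0 = +1959.7600 N
  Ry@0 = +739.7726 N
  Ry@2 = -551.3126 N

1002.633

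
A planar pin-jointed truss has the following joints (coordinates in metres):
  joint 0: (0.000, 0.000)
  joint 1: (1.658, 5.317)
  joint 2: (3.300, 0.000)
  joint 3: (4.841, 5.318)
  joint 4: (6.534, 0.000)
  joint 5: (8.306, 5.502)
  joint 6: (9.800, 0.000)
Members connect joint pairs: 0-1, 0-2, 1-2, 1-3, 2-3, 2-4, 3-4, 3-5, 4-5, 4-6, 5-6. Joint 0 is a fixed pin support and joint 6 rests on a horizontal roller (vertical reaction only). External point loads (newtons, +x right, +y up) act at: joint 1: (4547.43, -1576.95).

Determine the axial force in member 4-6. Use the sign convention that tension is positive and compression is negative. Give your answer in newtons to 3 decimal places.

742.386

N=7 nodes, M=11 members, R=3 reactions → 2N=14, M+R=14
member 0 (0-1): L=5.5695, (cx,cy)=(0.2977,0.9547)
member 1 (0-2): L=3.3000, (cx,cy)=(1.0000,0.0000)
member 2 (1-2): L=5.5648, (cx,cy)=(0.2951,-0.9555)
member 3 (1-3): L=3.1830, (cx,cy)=(1.0000,0.0003)
member 4 (2-3): L=5.5368, (cx,cy)=(0.2783,0.9605)
member 5 (2-4): L=3.2340, (cx,cy)=(1.0000,0.0000)
member 6 (3-4): L=5.5810, (cx,cy)=(0.3034,-0.9529)
member 7 (3-5): L=3.4699, (cx,cy)=(0.9986,0.0530)
member 8 (4-5): L=5.7803, (cx,cy)=(0.3066,0.9519)
member 9 (4-6): L=3.2660, (cx,cy)=(1.0000,0.0000)
member 10 (5-6): L=5.7012, (cx,cy)=(0.2620,-0.9651)
solve A·x = −loads:
  F[0-1] = +1212.0071 N (tension)
  F[0-2] = +4186.6249 N (tension)
  F[1-2] = -2862.5089 N (compression)
  F[1-3] = -3341.9827 N (compression)
  F[2-3] = +2847.5699 N (tension)
  F[2-4] = +2549.4435 N (tension)
  F[3-4] = -2961.2239 N (compression)
  F[3-5] = -1653.4780 N (compression)
  F[4-5] = +2964.4180 N (tension)
  F[4-6] = +742.3858 N (tension)
  F[5-6] = -2833.0074 N (compression)
  Rx@0 = -4547.4300 N
  Ry@0 = -1157.0570 N
  Ry@6 = +2734.0070 N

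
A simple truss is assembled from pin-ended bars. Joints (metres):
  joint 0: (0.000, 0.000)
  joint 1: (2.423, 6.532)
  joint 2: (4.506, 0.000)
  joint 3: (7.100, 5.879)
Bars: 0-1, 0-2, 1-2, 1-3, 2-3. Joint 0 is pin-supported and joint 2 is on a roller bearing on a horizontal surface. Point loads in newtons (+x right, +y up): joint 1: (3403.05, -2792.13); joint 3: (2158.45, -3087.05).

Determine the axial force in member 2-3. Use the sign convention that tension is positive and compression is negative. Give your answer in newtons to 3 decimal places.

-2868.115

N=4 nodes, M=5 members, R=3 reactions → 2N=8, M+R=8
member 0 (0-1): L=6.9669, (cx,cy)=(0.3478,0.9376)
member 1 (0-2): L=4.5060, (cx,cy)=(1.0000,0.0000)
member 2 (1-2): L=6.8561, (cx,cy)=(0.3038,-0.9527)
member 3 (1-3): L=4.7224, (cx,cy)=(0.9904,-0.1383)
member 4 (2-3): L=6.4258, (cx,cy)=(0.4037,0.9149)
solve A·x = −loads:
  F[0-1] = +8784.0524 N (tension)
  F[0-2] = +2506.5254 N (tension)
  F[1-2] = -12060.9602 N (compression)
  F[1-3] = +3348.4242 N (tension)
  F[2-3] = -2868.1149 N (compression)
  Rx@0 = -5561.5000 N
  Ry@0 = -8235.6971 N
  Ry@2 = +14114.8771 N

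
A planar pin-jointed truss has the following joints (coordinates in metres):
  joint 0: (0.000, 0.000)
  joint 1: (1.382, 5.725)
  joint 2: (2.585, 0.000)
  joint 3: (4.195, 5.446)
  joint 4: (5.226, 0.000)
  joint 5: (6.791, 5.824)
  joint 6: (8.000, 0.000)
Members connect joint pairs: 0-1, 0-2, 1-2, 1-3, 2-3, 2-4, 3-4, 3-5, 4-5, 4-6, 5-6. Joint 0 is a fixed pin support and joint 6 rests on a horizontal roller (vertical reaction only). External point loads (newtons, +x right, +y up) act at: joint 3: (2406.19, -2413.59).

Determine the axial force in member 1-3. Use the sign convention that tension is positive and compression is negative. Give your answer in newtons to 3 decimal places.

N=7 nodes, M=11 members, R=3 reactions → 2N=14, M+R=14
member 0 (0-1): L=5.8894, (cx,cy)=(0.2347,0.9721)
member 1 (0-2): L=2.5850, (cx,cy)=(1.0000,0.0000)
member 2 (1-2): L=5.8500, (cx,cy)=(0.2056,-0.9786)
member 3 (1-3): L=2.8268, (cx,cy)=(0.9951,-0.0987)
member 4 (2-3): L=5.6790, (cx,cy)=(0.2835,0.9590)
member 5 (2-4): L=2.6410, (cx,cy)=(1.0000,0.0000)
member 6 (3-4): L=5.5427, (cx,cy)=(0.1860,-0.9825)
member 7 (3-5): L=2.6234, (cx,cy)=(0.9896,0.1441)
member 8 (4-5): L=6.0306, (cx,cy)=(0.2595,0.9657)
member 9 (4-6): L=2.7740, (cx,cy)=(1.0000,0.0000)
member 10 (5-6): L=5.9482, (cx,cy)=(0.2033,-0.9791)
solve A·x = −loads:
  F[0-1] = +504.1262 N (tension)
  F[0-2] = +2287.8932 N (tension)
  F[1-2] = -523.6552 N (compression)
  F[1-3] = +227.0901 N (tension)
  F[2-3] = +534.3883 N (tension)
  F[2-4] = +2028.7093 N (tension)
  F[3-4] = -3168.5168 N (compression)
  F[3-5] = -1454.5137 N (compression)
  F[4-5] = +3223.6607 N (tension)
  F[4-6] = +602.7646 N (tension)
  F[5-6] = -2965.5440 N (compression)
  Rx@0 = -2406.1900 N
  Ry@0 = -490.0501 N
  Ry@6 = +2903.6401 N

227.090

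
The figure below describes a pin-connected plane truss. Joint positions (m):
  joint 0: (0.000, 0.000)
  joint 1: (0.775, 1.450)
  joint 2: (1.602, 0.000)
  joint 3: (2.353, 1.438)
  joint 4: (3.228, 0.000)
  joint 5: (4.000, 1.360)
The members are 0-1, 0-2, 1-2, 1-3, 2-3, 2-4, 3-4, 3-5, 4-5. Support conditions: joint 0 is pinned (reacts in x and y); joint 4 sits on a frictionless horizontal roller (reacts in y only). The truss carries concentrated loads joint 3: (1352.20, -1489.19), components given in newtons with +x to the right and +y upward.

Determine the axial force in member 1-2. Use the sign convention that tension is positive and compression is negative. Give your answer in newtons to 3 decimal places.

-230.683

N=6 nodes, M=9 members, R=3 reactions → 2N=12, M+R=12
member 0 (0-1): L=1.6441, (cx,cy)=(0.4714,0.8819)
member 1 (0-2): L=1.6020, (cx,cy)=(1.0000,0.0000)
member 2 (1-2): L=1.6693, (cx,cy)=(0.4954,-0.8686)
member 3 (1-3): L=1.5780, (cx,cy)=(1.0000,-0.0076)
member 4 (2-3): L=1.6223, (cx,cy)=(0.4629,0.8864)
member 5 (2-4): L=1.6260, (cx,cy)=(1.0000,0.0000)
member 6 (3-4): L=1.6833, (cx,cy)=(0.5198,-0.8543)
member 7 (3-5): L=1.6488, (cx,cy)=(0.9989,-0.0473)
member 8 (4-5): L=1.5638, (cx,cy)=(0.4937,0.8697)
solve A·x = −loads:
  F[0-1] = +225.3075 N (tension)
  F[0-2] = +1245.9952 N (tension)
  F[1-2] = -230.6832 N (compression)
  F[1-3] = +220.4984 N (tension)
  F[2-3] = +226.0639 N (tension)
  F[2-4] = +1027.0576 N (tension)
  F[3-4] = -1975.8136 N (compression)
  F[3-5] = +0.0000 N (tension)
  F[4-5] = -0.0000 N (compression)
  Rx@0 = -1352.2000 N
  Ry@0 = -198.7058 N
  Ry@4 = +1687.8958 N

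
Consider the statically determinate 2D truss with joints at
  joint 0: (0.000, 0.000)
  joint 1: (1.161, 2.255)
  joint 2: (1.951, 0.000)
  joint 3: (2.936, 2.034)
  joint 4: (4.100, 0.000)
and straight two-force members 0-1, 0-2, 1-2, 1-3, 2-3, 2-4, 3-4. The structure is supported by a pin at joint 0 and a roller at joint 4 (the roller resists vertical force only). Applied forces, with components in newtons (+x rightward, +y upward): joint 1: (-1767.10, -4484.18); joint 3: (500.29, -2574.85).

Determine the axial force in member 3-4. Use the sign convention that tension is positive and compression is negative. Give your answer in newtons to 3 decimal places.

-2753.593

N=5 nodes, M=7 members, R=3 reactions → 2N=10, M+R=10
member 0 (0-1): L=2.5363, (cx,cy)=(0.4577,0.8891)
member 1 (0-2): L=1.9510, (cx,cy)=(1.0000,0.0000)
member 2 (1-2): L=2.3894, (cx,cy)=(0.3306,-0.9438)
member 3 (1-3): L=1.7887, (cx,cy)=(0.9923,-0.1236)
member 4 (2-3): L=2.2600, (cx,cy)=(0.4359,0.9000)
member 5 (2-4): L=2.1490, (cx,cy)=(1.0000,0.0000)
member 6 (3-4): L=2.3435, (cx,cy)=(0.4967,-0.8679)
solve A·x = −loads:
  F[0-1] = -5251.6106 N (compression)
  F[0-2] = +1137.1087 N (tension)
  F[1-2] = +292.7321 N (tension)
  F[1-3] = -739.2691 N (compression)
  F[2-3] = -306.9589 N (compression)
  F[2-4] = +1367.6828 N (tension)
  F[3-4] = -2753.5929 N (compression)
  Rx@0 = +1266.8100 N
  Ry@0 = +4669.1100 N
  Ry@4 = +2389.9200 N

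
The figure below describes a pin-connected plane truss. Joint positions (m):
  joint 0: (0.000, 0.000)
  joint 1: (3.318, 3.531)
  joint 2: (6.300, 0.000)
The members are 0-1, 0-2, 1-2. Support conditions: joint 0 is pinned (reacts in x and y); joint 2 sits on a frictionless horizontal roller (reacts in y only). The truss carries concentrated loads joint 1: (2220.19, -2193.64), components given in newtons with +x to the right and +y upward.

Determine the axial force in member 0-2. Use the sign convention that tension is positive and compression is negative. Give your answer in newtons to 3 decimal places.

N=3 nodes, M=3 members, R=3 reactions → 2N=6, M+R=6
member 0 (0-1): L=4.8453, (cx,cy)=(0.6848,0.7287)
member 1 (0-2): L=6.3000, (cx,cy)=(1.0000,0.0000)
member 2 (1-2): L=4.6217, (cx,cy)=(0.6452,-0.7640)
solve A·x = −loads:
  F[0-1] = +282.7336 N (tension)
  F[0-2] = +2026.5783 N (tension)
  F[1-2] = -3140.9373 N (compression)
  Rx@0 = -2220.1900 N
  Ry@0 = -206.0407 N
  Ry@2 = +2399.6807 N

2026.578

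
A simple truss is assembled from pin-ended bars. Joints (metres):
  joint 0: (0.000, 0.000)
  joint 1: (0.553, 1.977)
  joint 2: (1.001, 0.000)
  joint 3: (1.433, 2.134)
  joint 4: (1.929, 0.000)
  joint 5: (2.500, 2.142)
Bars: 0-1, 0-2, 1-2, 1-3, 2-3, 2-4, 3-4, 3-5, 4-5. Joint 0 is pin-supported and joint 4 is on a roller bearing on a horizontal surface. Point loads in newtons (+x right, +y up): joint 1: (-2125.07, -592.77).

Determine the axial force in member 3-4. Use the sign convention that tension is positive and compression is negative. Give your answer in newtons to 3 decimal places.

2061.541

N=6 nodes, M=9 members, R=3 reactions → 2N=12, M+R=12
member 0 (0-1): L=2.0529, (cx,cy)=(0.2694,0.9630)
member 1 (0-2): L=1.0010, (cx,cy)=(1.0000,0.0000)
member 2 (1-2): L=2.0271, (cx,cy)=(0.2210,-0.9753)
member 3 (1-3): L=0.8939, (cx,cy)=(0.9845,0.1756)
member 4 (2-3): L=2.1773, (cx,cy)=(0.1984,0.9801)
member 5 (2-4): L=0.9280, (cx,cy)=(1.0000,0.0000)
member 6 (3-4): L=2.1909, (cx,cy)=(0.2264,-0.9740)
member 7 (3-5): L=1.0670, (cx,cy)=(1.0000,0.0075)
member 8 (4-5): L=2.2168, (cx,cy)=(0.2576,0.9663)
solve A·x = −loads:
  F[0-1] = -2700.6140 N (compression)
  F[0-2] = -1397.5868 N (compression)
  F[1-2] = +2224.6505 N (tension)
  F[1-3] = +920.2379 N (tension)
  F[2-3] = -2213.6523 N (compression)
  F[2-4] = -466.7177 N (compression)
  F[3-4] = +2061.5409 N (tension)
  F[3-5] = -0.0000 N (compression)
  F[4-5] = -0.0000 N (compression)
  Rx@0 = +2125.0700 N
  Ry@0 = +2600.7853 N
  Ry@4 = -2008.0153 N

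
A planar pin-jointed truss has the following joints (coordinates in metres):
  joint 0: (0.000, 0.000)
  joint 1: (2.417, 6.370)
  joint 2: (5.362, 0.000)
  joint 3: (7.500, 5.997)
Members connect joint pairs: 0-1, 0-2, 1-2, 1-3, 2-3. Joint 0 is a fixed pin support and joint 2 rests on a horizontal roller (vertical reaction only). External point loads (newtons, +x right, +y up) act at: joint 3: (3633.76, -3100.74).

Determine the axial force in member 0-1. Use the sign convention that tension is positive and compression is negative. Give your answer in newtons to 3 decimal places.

N=4 nodes, M=5 members, R=3 reactions → 2N=8, M+R=8
member 0 (0-1): L=6.8131, (cx,cy)=(0.3548,0.9350)
member 1 (0-2): L=5.3620, (cx,cy)=(1.0000,0.0000)
member 2 (1-2): L=7.0178, (cx,cy)=(0.4196,-0.9077)
member 3 (1-3): L=5.0967, (cx,cy)=(0.9973,-0.0732)
member 4 (2-3): L=6.3667, (cx,cy)=(0.3358,0.9419)
solve A·x = −loads:
  F[0-1] = +5669.1851 N (tension)
  F[0-2] = +1622.5826 N (tension)
  F[1-2] = -6212.8840 N (compression)
  F[1-3] = +4630.8040 N (tension)
  F[2-3] = -2932.1011 N (compression)
  Rx@0 = -3633.7600 N
  Ry@0 = -5300.4552 N
  Ry@2 = +8401.1952 N

5669.185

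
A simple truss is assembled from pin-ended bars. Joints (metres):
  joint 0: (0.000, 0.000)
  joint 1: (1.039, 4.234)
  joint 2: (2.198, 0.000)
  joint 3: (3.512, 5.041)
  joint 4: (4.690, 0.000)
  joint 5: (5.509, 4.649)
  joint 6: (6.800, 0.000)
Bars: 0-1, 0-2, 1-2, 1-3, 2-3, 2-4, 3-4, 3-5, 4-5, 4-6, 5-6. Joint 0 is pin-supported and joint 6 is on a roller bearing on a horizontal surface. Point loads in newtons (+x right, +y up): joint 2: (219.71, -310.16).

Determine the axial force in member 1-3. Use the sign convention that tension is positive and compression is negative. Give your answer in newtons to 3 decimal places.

-105.224

N=7 nodes, M=11 members, R=3 reactions → 2N=14, M+R=14
member 0 (0-1): L=4.3596, (cx,cy)=(0.2383,0.9712)
member 1 (0-2): L=2.1980, (cx,cy)=(1.0000,0.0000)
member 2 (1-2): L=4.3898, (cx,cy)=(0.2640,-0.9645)
member 3 (1-3): L=2.6013, (cx,cy)=(0.9507,0.3102)
member 4 (2-3): L=5.2094, (cx,cy)=(0.2522,0.9677)
member 5 (2-4): L=2.4920, (cx,cy)=(1.0000,0.0000)
member 6 (3-4): L=5.1768, (cx,cy)=(0.2276,-0.9738)
member 7 (3-5): L=2.0351, (cx,cy)=(0.9813,-0.1926)
member 8 (4-5): L=4.7206, (cx,cy)=(0.1735,0.9848)
member 9 (4-6): L=2.1100, (cx,cy)=(1.0000,0.0000)
member 10 (5-6): L=4.8249, (cx,cy)=(0.2676,-0.9635)
solve A·x = −loads:
  F[0-1] = -216.1330 N (compression)
  F[0-2] = +271.2196 N (tension)
  F[1-2] = +183.7835 N (tension)
  F[1-3] = -105.2241 N (compression)
  F[2-3] = +137.3384 N (tension)
  F[2-4] = +65.3913 N (tension)
  F[3-4] = -94.0899 N (compression)
  F[3-5] = -44.8201 N (compression)
  F[4-5] = +93.0323 N (tension)
  F[4-6] = +27.8401 N (tension)
  F[5-6] = -104.0484 N (compression)
  Rx@0 = -219.7100 N
  Ry@0 = +209.9053 N
  Ry@6 = +100.2547 N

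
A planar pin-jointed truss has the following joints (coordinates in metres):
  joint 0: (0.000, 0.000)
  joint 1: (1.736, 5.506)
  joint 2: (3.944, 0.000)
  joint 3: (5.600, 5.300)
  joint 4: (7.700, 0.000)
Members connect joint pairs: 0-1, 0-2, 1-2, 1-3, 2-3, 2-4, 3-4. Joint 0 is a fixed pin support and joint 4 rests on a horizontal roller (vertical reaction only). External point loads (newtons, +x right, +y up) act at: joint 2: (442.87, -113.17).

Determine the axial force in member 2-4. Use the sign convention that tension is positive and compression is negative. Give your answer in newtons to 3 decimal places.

N=5 nodes, M=7 members, R=3 reactions → 2N=10, M+R=10
member 0 (0-1): L=5.7732, (cx,cy)=(0.3007,0.9537)
member 1 (0-2): L=3.9440, (cx,cy)=(1.0000,0.0000)
member 2 (1-2): L=5.9322, (cx,cy)=(0.3722,-0.9282)
member 3 (1-3): L=3.8695, (cx,cy)=(0.9986,-0.0532)
member 4 (2-3): L=5.5527, (cx,cy)=(0.2982,0.9545)
member 5 (2-4): L=3.7560, (cx,cy)=(1.0000,0.0000)
member 6 (3-4): L=5.7009, (cx,cy)=(0.3684,-0.9297)
solve A·x = −loads:
  F[0-1] = -57.8823 N (compression)
  F[0-2] = +460.2752 N (tension)
  F[1-2] = +61.7977 N (tension)
  F[1-3] = -40.4640 N (compression)
  F[2-3] = +58.4733 N (tension)
  F[2-4] = +22.9679 N (tension)
  F[3-4] = -62.3510 N (compression)
  Rx@0 = -442.8700 N
  Ry@0 = +55.2034 N
  Ry@4 = +57.9666 N

22.968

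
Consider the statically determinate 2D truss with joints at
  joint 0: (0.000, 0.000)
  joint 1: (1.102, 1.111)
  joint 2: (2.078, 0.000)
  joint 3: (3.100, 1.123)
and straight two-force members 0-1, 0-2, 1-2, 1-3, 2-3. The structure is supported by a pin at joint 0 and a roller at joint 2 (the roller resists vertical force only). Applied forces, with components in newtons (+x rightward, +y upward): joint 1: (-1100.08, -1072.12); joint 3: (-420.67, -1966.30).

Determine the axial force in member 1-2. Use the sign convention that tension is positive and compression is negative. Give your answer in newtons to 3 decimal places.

-947.541

N=4 nodes, M=5 members, R=3 reactions → 2N=8, M+R=8
member 0 (0-1): L=1.5648, (cx,cy)=(0.7042,0.7100)
member 1 (0-2): L=2.0780, (cx,cy)=(1.0000,0.0000)
member 2 (1-2): L=1.4788, (cx,cy)=(0.6600,-0.7513)
member 3 (1-3): L=1.9980, (cx,cy)=(1.0000,0.0060)
member 4 (2-3): L=1.5184, (cx,cy)=(0.6731,0.7396)
solve A·x = −loads:
  F[0-1] = -495.7746 N (compression)
  F[0-2] = -1171.6130 N (compression)
  F[1-2] = -947.5411 N (compression)
  F[1-3] = +1376.3331 N (tension)
  F[2-3] = -2669.8394 N (compression)
  Rx@0 = +1520.7500 N
  Ry@0 = +351.9884 N
  Ry@2 = +2686.4316 N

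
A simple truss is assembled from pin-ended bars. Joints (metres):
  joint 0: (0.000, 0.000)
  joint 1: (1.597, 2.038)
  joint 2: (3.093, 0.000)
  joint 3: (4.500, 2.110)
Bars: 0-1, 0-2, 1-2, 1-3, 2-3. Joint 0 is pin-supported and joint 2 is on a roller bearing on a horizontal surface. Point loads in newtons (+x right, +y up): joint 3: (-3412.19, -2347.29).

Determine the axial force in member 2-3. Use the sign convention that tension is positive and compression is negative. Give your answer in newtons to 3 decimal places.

-2765.313

N=4 nodes, M=5 members, R=3 reactions → 2N=8, M+R=8
member 0 (0-1): L=2.5892, (cx,cy)=(0.6168,0.7871)
member 1 (0-2): L=3.0930, (cx,cy)=(1.0000,0.0000)
member 2 (1-2): L=2.5281, (cx,cy)=(0.5917,-0.8061)
member 3 (1-3): L=2.9039, (cx,cy)=(0.9997,0.0248)
member 4 (2-3): L=2.5361, (cx,cy)=(0.5548,0.8320)
solve A·x = −loads:
  F[0-1] = -1600.7293 N (compression)
  F[0-2] = -2424.8640 N (compression)
  F[1-2] = +1505.2077 N (tension)
  F[1-3] = -1878.5964 N (compression)
  F[2-3] = -2765.3127 N (compression)
  Rx@0 = +3412.1900 N
  Ry@0 = +1259.9689 N
  Ry@2 = +1087.3211 N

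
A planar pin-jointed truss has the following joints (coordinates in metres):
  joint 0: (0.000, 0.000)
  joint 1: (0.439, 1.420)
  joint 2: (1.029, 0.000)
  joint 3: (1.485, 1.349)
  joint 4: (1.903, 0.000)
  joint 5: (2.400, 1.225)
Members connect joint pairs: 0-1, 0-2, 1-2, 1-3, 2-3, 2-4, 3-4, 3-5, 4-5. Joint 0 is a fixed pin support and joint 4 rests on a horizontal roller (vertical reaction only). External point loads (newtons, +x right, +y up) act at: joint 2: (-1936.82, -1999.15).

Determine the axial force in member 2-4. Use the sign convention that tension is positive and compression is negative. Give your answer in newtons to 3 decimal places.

N=6 nodes, M=9 members, R=3 reactions → 2N=12, M+R=12
member 0 (0-1): L=1.4863, (cx,cy)=(0.2954,0.9554)
member 1 (0-2): L=1.0290, (cx,cy)=(1.0000,0.0000)
member 2 (1-2): L=1.5377, (cx,cy)=(0.3837,-0.9235)
member 3 (1-3): L=1.0484, (cx,cy)=(0.9977,-0.0677)
member 4 (2-3): L=1.4240, (cx,cy)=(0.3202,0.9473)
member 5 (2-4): L=0.8740, (cx,cy)=(1.0000,0.0000)
member 6 (3-4): L=1.4123, (cx,cy)=(0.2960,-0.9552)
member 7 (3-5): L=0.9234, (cx,cy)=(0.9909,-0.1343)
member 8 (4-5): L=1.3220, (cx,cy)=(0.3760,0.9266)
solve A·x = −loads:
  F[0-1] = -961.0355 N (compression)
  F[0-2] = -1652.9665 N (compression)
  F[1-2] = +1044.5828 N (tension)
  F[1-3] = -686.2266 N (compression)
  F[2-3] = +1092.0236 N (tension)
  F[2-4] = +334.9549 N (tension)
  F[3-4] = -1131.6959 N (compression)
  F[3-5] = -0.0000 N (compression)
  F[4-5] = +0.0000 N (tension)
  Rx@0 = +1936.8200 N
  Ry@0 = +918.1593 N
  Ry@4 = +1080.9907 N

334.955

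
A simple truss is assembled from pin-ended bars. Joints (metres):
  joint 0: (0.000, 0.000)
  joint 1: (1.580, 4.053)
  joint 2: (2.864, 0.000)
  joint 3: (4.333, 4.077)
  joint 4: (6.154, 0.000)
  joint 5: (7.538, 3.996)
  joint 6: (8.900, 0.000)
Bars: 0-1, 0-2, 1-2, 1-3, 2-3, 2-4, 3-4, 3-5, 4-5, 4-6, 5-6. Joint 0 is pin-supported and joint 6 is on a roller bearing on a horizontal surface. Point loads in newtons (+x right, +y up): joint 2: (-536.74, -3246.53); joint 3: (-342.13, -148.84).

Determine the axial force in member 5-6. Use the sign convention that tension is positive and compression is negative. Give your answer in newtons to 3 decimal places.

-1014.720

N=7 nodes, M=11 members, R=3 reactions → 2N=14, M+R=14
member 0 (0-1): L=4.3501, (cx,cy)=(0.3632,0.9317)
member 1 (0-2): L=2.8640, (cx,cy)=(1.0000,0.0000)
member 2 (1-2): L=4.2515, (cx,cy)=(0.3020,-0.9533)
member 3 (1-3): L=2.7531, (cx,cy)=(1.0000,0.0087)
member 4 (2-3): L=4.3336, (cx,cy)=(0.3390,0.9408)
member 5 (2-4): L=3.2900, (cx,cy)=(1.0000,0.0000)
member 6 (3-4): L=4.4652, (cx,cy)=(0.4078,-0.9131)
member 7 (3-5): L=3.2060, (cx,cy)=(0.9997,-0.0253)
member 8 (4-5): L=4.2289, (cx,cy)=(0.3273,0.9449)
member 9 (4-6): L=2.7460, (cx,cy)=(1.0000,0.0000)
member 10 (5-6): L=4.2217, (cx,cy)=(0.3226,-0.9465)
solve A·x = −loads:
  F[0-1] = -2613.3835 N (compression)
  F[0-2] = +70.3412 N (tension)
  F[1-2] = +2538.4830 N (tension)
  F[1-3] = -1715.9218 N (compression)
  F[2-3] = +878.6006 N (tension)
  F[2-4] = +1075.8977 N (tension)
  F[3-4] = -1033.8041 N (compression)
  F[3-5] = -654.4997 N (compression)
  F[4-5] = +998.9389 N (tension)
  F[4-6] = +327.3651 N (tension)
  F[5-6] = -1014.7203 N (compression)
  Rx@0 = +878.8700 N
  Ry@0 = +2434.9069 N
  Ry@6 = +960.4631 N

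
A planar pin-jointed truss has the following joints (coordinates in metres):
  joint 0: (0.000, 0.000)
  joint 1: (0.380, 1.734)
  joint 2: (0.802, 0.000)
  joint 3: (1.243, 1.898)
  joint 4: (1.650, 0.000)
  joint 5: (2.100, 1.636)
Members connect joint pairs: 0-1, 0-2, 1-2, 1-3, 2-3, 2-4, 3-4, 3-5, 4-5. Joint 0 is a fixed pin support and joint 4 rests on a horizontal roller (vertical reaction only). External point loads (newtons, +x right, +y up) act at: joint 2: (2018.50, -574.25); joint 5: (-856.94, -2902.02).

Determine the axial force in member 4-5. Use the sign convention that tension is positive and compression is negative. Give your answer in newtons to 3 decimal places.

-3026.970

N=6 nodes, M=9 members, R=3 reactions → 2N=12, M+R=12
member 0 (0-1): L=1.7751, (cx,cy)=(0.2141,0.9768)
member 1 (0-2): L=0.8020, (cx,cy)=(1.0000,0.0000)
member 2 (1-2): L=1.7846, (cx,cy)=(0.2365,-0.9716)
member 3 (1-3): L=0.8784, (cx,cy)=(0.9824,0.1867)
member 4 (2-3): L=1.9486, (cx,cy)=(0.2263,0.9741)
member 5 (2-4): L=0.8480, (cx,cy)=(1.0000,0.0000)
member 6 (3-4): L=1.9411, (cx,cy)=(0.2097,-0.9778)
member 7 (3-5): L=0.8962, (cx,cy)=(0.9563,-0.2924)
member 8 (4-5): L=1.6968, (cx,cy)=(0.2652,0.9642)
solve A·x = −loads:
  F[0-1] = -361.7238 N (compression)
  F[0-2] = +1238.9929 N (tension)
  F[1-2] = +333.1021 N (tension)
  F[1-3] = -158.9957 N (compression)
  F[2-3] = +257.2702 N (tension)
  F[2-4] = -758.9654 N (compression)
  F[3-4] = -209.0013 N (compression)
  F[3-5] = -56.6275 N (compression)
  F[4-5] = -3026.9705 N (compression)
  Rx@0 = -1161.5600 N
  Ry@0 = +353.3387 N
  Ry@4 = +3122.9313 N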